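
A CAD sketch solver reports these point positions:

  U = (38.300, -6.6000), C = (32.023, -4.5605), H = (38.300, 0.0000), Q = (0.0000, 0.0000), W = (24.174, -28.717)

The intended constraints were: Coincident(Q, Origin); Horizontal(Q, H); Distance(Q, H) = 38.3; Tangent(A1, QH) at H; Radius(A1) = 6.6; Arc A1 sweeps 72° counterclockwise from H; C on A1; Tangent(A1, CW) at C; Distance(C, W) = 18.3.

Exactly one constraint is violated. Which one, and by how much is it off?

Distance(C, W) = 18.3 — off by 7.10.

Q = (0.00, 0.00) ✓; Q.y = 0.00, H.y = 0.00 ✓; |QH| = 38.30 ✓; ∠(UH, HQ) = 90.00° ✓; |UH| = 6.600 ✓; bearing(U→C) − bearing(U→H) = 72.00° ✓; |UC| = 6.600 ✓; ∠(UC, CW) = 90.00° ✓; |CW| = 25.40 ✗.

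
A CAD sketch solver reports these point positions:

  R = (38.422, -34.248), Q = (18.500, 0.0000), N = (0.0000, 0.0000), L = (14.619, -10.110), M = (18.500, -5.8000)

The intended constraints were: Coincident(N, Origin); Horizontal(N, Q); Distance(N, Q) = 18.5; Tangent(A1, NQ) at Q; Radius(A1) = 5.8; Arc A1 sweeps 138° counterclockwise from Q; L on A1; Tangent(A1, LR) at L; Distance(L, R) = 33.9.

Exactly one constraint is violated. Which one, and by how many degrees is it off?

Tangent(A1, LR) at L — off by 3.40°.

N = (0.00, 0.00) ✓; N.y = 0.00, Q.y = 0.00 ✓; |NQ| = 18.50 ✓; ∠(MQ, QN) = 90.00° ✓; |MQ| = 5.800 ✓; bearing(M→L) − bearing(M→Q) = 138.0° ✓; |ML| = 5.800 ✓; ∠(ML, LR) = 93.40° ✗; |LR| = 33.90 ✓.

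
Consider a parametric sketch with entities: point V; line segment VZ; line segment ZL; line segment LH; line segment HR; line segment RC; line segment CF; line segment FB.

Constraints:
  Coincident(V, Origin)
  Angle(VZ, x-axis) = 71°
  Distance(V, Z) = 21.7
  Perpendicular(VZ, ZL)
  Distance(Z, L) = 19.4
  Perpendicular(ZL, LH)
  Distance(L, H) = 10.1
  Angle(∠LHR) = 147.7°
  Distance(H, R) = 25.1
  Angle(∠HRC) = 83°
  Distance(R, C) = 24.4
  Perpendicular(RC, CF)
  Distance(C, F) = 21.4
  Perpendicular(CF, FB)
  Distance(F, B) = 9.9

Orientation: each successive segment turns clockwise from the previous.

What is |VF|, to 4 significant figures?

22.41

V is at the origin; VZ runs at 71.0° with length 21.7, so Z = (7.065, 20.52). VZ is perpendicular to ZL, so ZL runs at -19.00°; with |ZL| = 19.4, L = (25.41, 14.20). ZL is perpendicular to LH, so LH runs at -109.0°; with |LH| = 10.1, H = (22.12, 4.652). ∠LHR = 147.7° gives HR at -141.3° from the x-axis; with |HR| = 25.1, R = (2.531, -11.04). ∠HRC = 83.0° gives RC at 121.7° from the x-axis; with |RC| = 24.4, C = (-10.29, 9.718). The perpendicularity gives CF at right angles to RC, so CF runs at 31.70°; with |CF| = 21.4, F = (7.917, 20.96). Then |VF| = |F − V| = 22.41.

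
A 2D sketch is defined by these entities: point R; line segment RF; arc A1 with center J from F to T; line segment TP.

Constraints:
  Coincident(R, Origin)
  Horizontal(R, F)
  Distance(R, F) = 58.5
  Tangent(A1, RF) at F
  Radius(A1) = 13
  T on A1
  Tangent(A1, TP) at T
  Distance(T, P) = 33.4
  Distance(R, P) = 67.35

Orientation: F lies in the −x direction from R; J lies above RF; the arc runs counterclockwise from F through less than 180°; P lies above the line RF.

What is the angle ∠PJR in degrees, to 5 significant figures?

85.463°

R is at the origin; RF is horizontal with |RF| = 58.5 and F on the −x side, so F = (-58.500, 0.0000). Since A1 is tangent to RF there, JF ⟂ RF, so J = F + (0, 13) = (-58.500, 13.000). Since JT ⟂ TP (tangency), |JP| = √(13.0² + 33.4²) = 35.841 regardless of where T sits on A1. So P lies on both circle(R, 67.35) and circle(J, 35.841); the above-RF intersection is P = (-47.982, 47.263). T is the foot of the tangent from P: T = (-45.535, 13.952).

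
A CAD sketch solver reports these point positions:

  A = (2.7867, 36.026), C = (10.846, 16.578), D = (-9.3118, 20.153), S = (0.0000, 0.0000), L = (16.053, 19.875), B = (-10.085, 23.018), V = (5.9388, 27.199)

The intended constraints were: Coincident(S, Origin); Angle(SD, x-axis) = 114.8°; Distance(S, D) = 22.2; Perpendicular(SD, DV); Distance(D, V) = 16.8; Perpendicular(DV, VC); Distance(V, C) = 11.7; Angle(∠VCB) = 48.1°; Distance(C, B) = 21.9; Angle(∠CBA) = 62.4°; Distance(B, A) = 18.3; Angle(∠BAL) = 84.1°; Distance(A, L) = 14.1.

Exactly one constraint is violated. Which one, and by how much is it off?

Distance(A, L) = 14.1 — off by 6.80.

S = (0.00, 0.00) ✓; SD at 114.8° ✓; |SD| = 22.20 ✓; ∠(SD, DV) = 90.00° ✓; |DV| = 16.80 ✓; ∠(DV, VC) = 90.00° ✓; |VC| = 11.70 ✓; ∠VCB = 48.10° ✓; |CB| = 21.90 ✓; ∠CBA = 62.40° ✓; |BA| = 18.30 ✓; ∠BAL = 84.10° ✓; |AL| = 20.90 ✗.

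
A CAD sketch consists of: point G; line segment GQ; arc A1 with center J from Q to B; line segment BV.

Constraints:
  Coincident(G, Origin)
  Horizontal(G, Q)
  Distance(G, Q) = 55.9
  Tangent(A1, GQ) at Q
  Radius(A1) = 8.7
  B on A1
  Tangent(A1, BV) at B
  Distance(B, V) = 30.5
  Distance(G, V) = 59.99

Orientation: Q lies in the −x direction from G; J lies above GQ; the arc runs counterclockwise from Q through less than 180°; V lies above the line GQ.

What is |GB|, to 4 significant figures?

47.93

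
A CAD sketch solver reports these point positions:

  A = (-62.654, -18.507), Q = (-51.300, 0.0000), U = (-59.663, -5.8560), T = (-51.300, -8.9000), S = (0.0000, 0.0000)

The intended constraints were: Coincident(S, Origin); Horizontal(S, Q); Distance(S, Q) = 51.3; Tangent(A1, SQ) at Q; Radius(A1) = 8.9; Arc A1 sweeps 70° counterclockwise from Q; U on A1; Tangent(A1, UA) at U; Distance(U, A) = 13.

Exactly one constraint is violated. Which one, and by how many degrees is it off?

Tangent(A1, UA) at U — off by 6.70°.

S = (0.00, 0.00) ✓; S.y = 0.00, Q.y = 0.00 ✓; |SQ| = 51.30 ✓; ∠(TQ, QS) = 90.00° ✓; |TQ| = 8.900 ✓; bearing(T→U) − bearing(T→Q) = 70.00° ✓; |TU| = 8.900 ✓; ∠(TU, UA) = 83.30° ✗; |UA| = 13.00 ✓.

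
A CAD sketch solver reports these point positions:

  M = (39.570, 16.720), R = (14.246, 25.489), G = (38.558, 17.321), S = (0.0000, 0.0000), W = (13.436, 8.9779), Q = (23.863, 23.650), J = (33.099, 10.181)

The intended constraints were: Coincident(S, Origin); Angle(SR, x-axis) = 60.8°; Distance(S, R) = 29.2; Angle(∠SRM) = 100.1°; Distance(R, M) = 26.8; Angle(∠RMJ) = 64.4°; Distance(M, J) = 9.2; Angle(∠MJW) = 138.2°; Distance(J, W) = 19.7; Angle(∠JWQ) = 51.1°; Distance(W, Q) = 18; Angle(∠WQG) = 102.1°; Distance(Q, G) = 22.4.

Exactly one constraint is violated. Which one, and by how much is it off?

Distance(Q, G) = 22.4 — off by 6.40.

S = (0.00, 0.00) ✓; SR at 60.80° ✓; |SR| = 29.20 ✓; ∠SRM = 100.1° ✓; |RM| = 26.80 ✓; ∠RMJ = 64.40° ✓; |MJ| = 9.200 ✓; ∠MJW = 138.2° ✓; |JW| = 19.70 ✓; ∠JWQ = 51.10° ✓; |WQ| = 18.00 ✓; ∠WQG = 102.1° ✓; |QG| = 16.00 ✗.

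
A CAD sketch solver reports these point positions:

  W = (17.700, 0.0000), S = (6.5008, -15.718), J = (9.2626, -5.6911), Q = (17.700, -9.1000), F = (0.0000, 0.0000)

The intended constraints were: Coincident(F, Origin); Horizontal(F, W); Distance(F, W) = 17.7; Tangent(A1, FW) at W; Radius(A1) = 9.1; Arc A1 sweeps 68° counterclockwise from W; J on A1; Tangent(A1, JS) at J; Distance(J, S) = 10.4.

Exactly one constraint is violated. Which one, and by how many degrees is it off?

Tangent(A1, JS) at J — off by 6.60°.

F = (0.00, 0.00) ✓; F.y = 0.00, W.y = 0.00 ✓; |FW| = 17.70 ✓; ∠(QW, WF) = 90.00° ✓; |QW| = 9.100 ✓; bearing(Q→J) − bearing(Q→W) = 68.00° ✓; |QJ| = 9.100 ✓; ∠(QJ, JS) = 83.40° ✗; |JS| = 10.40 ✓.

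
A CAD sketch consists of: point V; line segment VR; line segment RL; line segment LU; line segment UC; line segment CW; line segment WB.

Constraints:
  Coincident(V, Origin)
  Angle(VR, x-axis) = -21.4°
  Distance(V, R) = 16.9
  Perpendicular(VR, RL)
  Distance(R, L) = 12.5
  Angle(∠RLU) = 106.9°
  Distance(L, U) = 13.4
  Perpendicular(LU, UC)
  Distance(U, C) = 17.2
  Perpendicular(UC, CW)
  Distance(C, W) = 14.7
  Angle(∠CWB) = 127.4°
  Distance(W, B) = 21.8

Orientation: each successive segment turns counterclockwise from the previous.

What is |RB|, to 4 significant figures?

16.27

V is at the origin; VR runs at -21.4° with length 16.9, so R = (15.73, -6.166). The perpendicularity gives RL at right angles to VR, so RL runs at 68.60°; with |RL| = 12.5, L = (20.30, 5.472). ∠RLU = 106.9° gives LU at 141.7° from the x-axis; with |LU| = 13.4, U = (9.780, 13.78). LU is perpendicular to UC, so UC runs at -128.3°; with |UC| = 17.2, C = (-0.8804, 0.2787). UC is perpendicular to CW, so CW runs at -38.30°; with |CW| = 14.7, W = (10.66, -8.832). ∠CWB = 127.4° gives WB at 14.30° from the x-axis; with |WB| = 21.8, B = (31.78, -3.448). Then |RB| = |B − R| = 16.27.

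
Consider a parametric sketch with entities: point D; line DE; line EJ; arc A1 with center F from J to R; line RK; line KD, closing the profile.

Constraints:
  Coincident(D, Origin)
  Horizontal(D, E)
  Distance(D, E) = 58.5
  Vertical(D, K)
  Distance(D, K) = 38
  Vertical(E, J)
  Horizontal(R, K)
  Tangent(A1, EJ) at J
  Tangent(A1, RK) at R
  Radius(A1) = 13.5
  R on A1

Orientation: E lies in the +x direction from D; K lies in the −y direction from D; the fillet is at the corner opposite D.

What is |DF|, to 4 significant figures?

51.24

D is at the origin; D and E share the same y with |DE| = 58.5 and E on the +x side, so E = (58.50, 0.000). D and K share the same x with |DK| = 38.0 and K on the −y side, so K = (0.000, -38.00). The virtual corner opposite D is at (58.50, -38.00). A1 meets EJ tangentially, so FJ is at right angles to EJ and tangency of A1 to RK means the radius FR is perpendicular to RK, with radius 13.5, so the center F sits 13.5 in from both sides at F = (45.00, -24.50). Then |DF| = |F − D| = 51.24.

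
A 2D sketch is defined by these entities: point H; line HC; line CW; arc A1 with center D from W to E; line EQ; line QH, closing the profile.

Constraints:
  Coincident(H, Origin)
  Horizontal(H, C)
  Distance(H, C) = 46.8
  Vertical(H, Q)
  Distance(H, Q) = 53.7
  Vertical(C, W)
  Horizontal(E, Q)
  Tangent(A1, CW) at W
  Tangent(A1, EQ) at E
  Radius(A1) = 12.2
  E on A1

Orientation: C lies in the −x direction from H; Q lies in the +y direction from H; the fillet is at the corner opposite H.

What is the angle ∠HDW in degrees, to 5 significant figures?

129.82°

H is at the origin; H and C share the same y with |HC| = 46.8 and C on the −x side, so C = (-46.800, 0.0000). H and Q share the same x with |HQ| = 53.7 and Q on the +y side, so Q = (0.0000, 53.700). The virtual corner opposite H is at (-46.800, 53.700). The tangent condition forces DW to be normal to CW and since A1 is tangent to EQ there, DE ⟂ EQ, with radius 12.2, so the center D sits 12.2 in from both sides at D = (-34.600, 41.500). That places the tangent points at W = (-46.800, 41.500) on CW and E = (-34.600, 53.700) on EQ. Then cos ∠HDW = DH·DW / (|DH||DW|), giving 129.82°.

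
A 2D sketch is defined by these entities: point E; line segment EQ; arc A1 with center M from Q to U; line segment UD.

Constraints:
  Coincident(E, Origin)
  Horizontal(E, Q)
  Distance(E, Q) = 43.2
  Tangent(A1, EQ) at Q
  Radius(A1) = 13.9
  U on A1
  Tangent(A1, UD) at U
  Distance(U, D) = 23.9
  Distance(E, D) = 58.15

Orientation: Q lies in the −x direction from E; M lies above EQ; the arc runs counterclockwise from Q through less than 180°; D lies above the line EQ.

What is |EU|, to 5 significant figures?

36.473

Checks: |EQ| = 43.20 ✓; |MU| = 13.90 ✓; ∠(MU, UD) = 90.00° ✓; |UD| = 23.90 ✓; |ED| = 58.15 ✓.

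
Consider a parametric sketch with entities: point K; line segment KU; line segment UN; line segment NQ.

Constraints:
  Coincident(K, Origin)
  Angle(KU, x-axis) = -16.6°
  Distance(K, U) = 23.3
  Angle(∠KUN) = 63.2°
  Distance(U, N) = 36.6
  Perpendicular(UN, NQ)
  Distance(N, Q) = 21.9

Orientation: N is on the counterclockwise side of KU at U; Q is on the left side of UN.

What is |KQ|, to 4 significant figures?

26.12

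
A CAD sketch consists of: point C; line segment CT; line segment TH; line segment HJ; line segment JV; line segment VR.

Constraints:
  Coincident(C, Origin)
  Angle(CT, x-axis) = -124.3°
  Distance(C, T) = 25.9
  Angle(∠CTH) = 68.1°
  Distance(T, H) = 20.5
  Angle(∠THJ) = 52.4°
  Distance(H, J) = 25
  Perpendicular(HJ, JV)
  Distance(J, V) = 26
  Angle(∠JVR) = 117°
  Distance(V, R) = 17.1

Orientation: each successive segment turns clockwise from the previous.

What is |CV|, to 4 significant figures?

32.08

C is at the origin; CT runs at -124.3° with length 25.9, so T = (-14.60, -21.40). ∠CTH = 68.1° gives TH at 123.8° from the x-axis; with |TH| = 20.5, H = (-26.00, -4.361). ∠THJ = 52.4° gives HJ at -3.800° from the x-axis; with |HJ| = 25.0, J = (-1.054, -6.018). HJ ⟂ JV, so JV runs at -93.80°; with |JV| = 26.0, V = (-2.777, -31.96). Then |CV| = |V − C| = 32.08.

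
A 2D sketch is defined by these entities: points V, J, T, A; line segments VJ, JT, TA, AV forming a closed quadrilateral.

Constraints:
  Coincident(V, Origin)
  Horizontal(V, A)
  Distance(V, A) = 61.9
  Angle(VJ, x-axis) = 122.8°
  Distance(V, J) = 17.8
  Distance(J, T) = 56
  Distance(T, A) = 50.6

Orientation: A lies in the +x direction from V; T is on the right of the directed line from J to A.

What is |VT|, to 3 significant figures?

38.2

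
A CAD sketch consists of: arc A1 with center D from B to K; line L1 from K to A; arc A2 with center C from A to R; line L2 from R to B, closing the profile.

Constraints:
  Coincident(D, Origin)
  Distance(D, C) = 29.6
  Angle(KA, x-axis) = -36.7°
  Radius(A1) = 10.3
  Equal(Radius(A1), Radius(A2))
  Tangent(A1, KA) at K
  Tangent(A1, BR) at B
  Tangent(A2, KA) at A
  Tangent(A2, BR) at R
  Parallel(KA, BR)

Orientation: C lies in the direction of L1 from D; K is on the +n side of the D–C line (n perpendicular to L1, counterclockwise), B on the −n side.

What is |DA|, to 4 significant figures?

31.34

The slot axis is L1's direction at -36.7°, so u = (cos -36.7°, sin -36.7°) = (0.8018, -0.5976) and n = (−sin -36.7°, cos -36.7°) = (0.5976, 0.8018). D is at the origin and C lies 29.6 along u from D, so C = 29.6·u = (23.73, -17.69). Tangency of A1 to both parallel lines with radius 10.3 puts K and B at D ± 10.3·n: K = (6.156, 8.258), B = (-6.156, -8.258). Equal radii place A and R the same way about C: A = C + 10.3·n = (29.89, -9.431), R = C − 10.3·n = (17.58, -25.95). Then |DA| = |A − D| = 31.34.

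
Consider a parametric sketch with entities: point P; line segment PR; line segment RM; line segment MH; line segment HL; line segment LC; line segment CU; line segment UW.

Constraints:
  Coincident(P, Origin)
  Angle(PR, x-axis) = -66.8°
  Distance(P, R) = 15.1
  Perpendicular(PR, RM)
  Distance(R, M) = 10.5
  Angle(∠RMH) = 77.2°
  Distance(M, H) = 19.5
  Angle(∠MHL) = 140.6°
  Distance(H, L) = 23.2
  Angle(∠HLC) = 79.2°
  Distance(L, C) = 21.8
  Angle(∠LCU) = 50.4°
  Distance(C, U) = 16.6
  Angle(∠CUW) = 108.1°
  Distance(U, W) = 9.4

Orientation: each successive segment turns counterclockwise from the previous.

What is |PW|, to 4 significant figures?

12.69

∠LCU = 50.4° gives CU at 35.80° from the x-axis; with |CU| = 16.6, U = (-6.294, -0.1605). ∠CUW = 108.1° gives UW at 107.7° from the x-axis; with |UW| = 9.4, W = (-9.152, 8.795). Then |PW| = |W − P| = 12.69.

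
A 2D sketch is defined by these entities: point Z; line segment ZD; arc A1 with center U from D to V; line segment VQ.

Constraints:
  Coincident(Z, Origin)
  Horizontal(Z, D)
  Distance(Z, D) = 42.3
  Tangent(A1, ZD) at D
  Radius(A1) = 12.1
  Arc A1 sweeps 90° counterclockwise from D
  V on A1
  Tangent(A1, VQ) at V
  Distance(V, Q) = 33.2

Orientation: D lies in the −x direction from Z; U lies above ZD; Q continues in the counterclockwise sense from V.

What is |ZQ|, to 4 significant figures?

54.44

Z is at the origin; Z and D share the same y with |ZD| = 42.3 and D on the −x side, so D = (-42.30, 0.000). The tangent condition forces UD to be normal to ZD, so U = D + (0, 12.1) = (-42.30, 12.10). On A1, D sits at bearing -90° from U; a 90° counterclockwise sweep puts V at bearing 0°, so V = U + 12.1·(cos 0°, sin 0°) = (-30.20, 12.10). The tangent condition forces UV to be normal to VQ, so VQ runs along (−sin 0°, cos 0°); with |VQ| = 33.2, Q = (-30.20, 45.30). Then |ZQ| = |Q − Z| = 54.44.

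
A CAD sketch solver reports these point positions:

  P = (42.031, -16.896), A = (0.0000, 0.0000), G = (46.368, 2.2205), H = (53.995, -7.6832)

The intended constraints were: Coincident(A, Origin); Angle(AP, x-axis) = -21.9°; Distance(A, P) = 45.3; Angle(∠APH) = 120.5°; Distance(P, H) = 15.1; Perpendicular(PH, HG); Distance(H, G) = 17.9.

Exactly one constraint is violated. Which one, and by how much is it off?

Distance(H, G) = 17.9 — off by 5.40.

A = (0.00, 0.00) ✓; AP at -21.90° ✓; |AP| = 45.30 ✓; ∠APH = 120.5° ✓; |PH| = 15.10 ✓; ∠(PH, HG) = 90.00° ✓; |HG| = 12.50 ✗.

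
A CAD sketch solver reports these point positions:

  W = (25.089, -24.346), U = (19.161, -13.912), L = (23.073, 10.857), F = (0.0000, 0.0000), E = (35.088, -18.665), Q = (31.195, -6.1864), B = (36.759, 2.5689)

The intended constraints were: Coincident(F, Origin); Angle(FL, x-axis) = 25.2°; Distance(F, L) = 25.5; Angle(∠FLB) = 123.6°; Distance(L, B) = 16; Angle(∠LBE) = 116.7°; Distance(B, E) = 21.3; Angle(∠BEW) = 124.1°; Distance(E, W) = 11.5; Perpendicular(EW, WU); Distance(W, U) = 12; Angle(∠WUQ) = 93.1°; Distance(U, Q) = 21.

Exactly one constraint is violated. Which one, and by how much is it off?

Distance(U, Q) = 21 — off by 6.70.

F = (0.00, 0.00) ✓; FL at 25.20° ✓; |FL| = 25.50 ✓; ∠FLB = 123.6° ✓; |LB| = 16.00 ✓; ∠LBE = 116.7° ✓; |BE| = 21.30 ✓; ∠BEW = 124.1° ✓; |EW| = 11.50 ✓; ∠(EW, WU) = 90.00° ✓; |WU| = 12.00 ✓; ∠WUQ = 93.10° ✓; |UQ| = 14.30 ✗.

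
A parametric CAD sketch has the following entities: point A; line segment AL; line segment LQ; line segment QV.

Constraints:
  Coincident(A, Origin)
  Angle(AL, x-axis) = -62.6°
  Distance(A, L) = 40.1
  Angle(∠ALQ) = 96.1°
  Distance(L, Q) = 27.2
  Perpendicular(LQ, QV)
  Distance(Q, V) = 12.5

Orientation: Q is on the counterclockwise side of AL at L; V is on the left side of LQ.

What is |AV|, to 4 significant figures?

41.70

∠ALQ = 96.1°, so LQ runs at -62.6° + (180° − 96.1°) = 21.30° from the x-axis; with |LQ| = 27.2, Q = L + 27.2·(cos 21.30°, sin 21.30°) = (43.80, -25.72). LQ ⟂ QV; with |QV| = 12.5 on the left of LQ, V = Q + 12.5·(-0.3633, 0.9317) = (39.26, -14.07). Then |AV| = |V − A| = 41.70.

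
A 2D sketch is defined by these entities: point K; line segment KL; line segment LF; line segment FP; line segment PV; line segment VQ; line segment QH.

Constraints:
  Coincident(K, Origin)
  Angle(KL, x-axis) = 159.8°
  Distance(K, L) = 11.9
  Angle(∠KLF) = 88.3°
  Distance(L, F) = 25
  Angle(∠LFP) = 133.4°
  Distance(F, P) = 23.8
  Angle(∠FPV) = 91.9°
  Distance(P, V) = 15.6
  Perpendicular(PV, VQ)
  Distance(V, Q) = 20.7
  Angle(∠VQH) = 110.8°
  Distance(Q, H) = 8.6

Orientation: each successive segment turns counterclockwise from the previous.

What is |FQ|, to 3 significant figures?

16.7

K is at the origin; KL runs at 159.8° with length 11.9, so L = (-11.2, 4.11). ∠KLF = 88.3° gives LF at -108° from the x-axis; with |LF| = 25.0, F = (-19.1, -19.6). ∠LFP = 133.4° gives FP at -61.9° from the x-axis; with |FP| = 23.8, P = (-7.89, -40.6). ∠FPV = 91.9° gives PV at 26.2° from the x-axis; with |PV| = 15.6, V = (6.11, -33.7). PV ⟂ VQ, so VQ runs at 116°; with |VQ| = 20.7, Q = (-3.03, -15.1). Then |FQ| = |Q − F| = 16.7.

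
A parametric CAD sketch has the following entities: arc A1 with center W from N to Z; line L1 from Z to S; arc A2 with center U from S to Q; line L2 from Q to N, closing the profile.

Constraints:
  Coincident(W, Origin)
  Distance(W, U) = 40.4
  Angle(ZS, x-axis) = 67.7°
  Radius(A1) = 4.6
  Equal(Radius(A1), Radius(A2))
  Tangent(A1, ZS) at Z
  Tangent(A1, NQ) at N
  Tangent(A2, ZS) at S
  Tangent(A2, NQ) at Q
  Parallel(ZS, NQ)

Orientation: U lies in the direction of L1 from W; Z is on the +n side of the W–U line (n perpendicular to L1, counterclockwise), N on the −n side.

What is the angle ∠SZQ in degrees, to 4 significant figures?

12.83°

The slot axis is L1's direction at 67.7°, so u = (cos 67.7°, sin 67.7°) = (0.3795, 0.9252) and n = (−sin 67.7°, cos 67.7°) = (-0.9252, 0.3795). W is at the origin and U lies 40.4 along u from W, so U = 40.4·u = (15.33, 37.38). Tangency of A1 to both parallel lines with radius 4.6 puts Z and N at W ± 4.6·n: Z = (-4.256, 1.745), N = (4.256, -1.745). Equal radii place S and Q the same way about U: S = U + 4.6·n = (11.07, 39.12), Q = U − 4.6·n = (19.59, 35.63). Then cos ∠SZQ = ZS·ZQ / (|ZS||ZQ|), giving 12.83°.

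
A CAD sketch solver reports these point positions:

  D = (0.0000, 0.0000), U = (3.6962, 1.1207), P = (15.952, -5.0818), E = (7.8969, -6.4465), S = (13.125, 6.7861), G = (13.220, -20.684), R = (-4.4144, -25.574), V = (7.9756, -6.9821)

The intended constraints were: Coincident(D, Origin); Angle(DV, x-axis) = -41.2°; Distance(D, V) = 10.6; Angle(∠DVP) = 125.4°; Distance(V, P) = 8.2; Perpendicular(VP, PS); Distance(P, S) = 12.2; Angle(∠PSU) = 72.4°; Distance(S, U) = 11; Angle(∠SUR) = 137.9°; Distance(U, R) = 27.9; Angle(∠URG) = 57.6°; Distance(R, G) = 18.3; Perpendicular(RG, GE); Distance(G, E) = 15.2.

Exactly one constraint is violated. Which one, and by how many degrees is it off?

Perpendicular(RG, GE) — off by 5.00°.

D = (0.00, 0.00) ✓; DV at -41.20° ✓; |DV| = 10.60 ✓; ∠DVP = 125.4° ✓; |VP| = 8.200 ✓; ∠(VP, PS) = 90.00° ✓; |PS| = 12.20 ✓; ∠PSU = 72.40° ✓; |SU| = 11.00 ✓; ∠SUR = 137.9° ✓; |UR| = 27.90 ✓; ∠URG = 57.60° ✓; |RG| = 18.30 ✓; ∠(RG, GE) = 95.00° ✗; |GE| = 15.20 ✓.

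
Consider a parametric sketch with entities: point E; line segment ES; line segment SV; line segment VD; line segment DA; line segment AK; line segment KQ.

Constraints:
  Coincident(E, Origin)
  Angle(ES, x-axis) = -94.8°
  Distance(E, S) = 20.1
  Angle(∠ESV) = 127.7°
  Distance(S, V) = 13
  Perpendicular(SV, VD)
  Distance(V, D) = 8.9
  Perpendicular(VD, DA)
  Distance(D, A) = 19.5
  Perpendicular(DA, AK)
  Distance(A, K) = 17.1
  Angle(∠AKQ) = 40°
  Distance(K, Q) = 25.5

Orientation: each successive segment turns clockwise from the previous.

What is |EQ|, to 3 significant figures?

22.6

The perpendicularity gives AK at right angles to DA, so AK runs at -57.1°; with |AK| = 17.1, K = (8.23, -23.4). ∠AKQ = 40.0° gives KQ at 163° from the x-axis; with |KQ| = 25.5, Q = (-16.1, -15.9). Then |EQ| = |Q − E| = 22.6.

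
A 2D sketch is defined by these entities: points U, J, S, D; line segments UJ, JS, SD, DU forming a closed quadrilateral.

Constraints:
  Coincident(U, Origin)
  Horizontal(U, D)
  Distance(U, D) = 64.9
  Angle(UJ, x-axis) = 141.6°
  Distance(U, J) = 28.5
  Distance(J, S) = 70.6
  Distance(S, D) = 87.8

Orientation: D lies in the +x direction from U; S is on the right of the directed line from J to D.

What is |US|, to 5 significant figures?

51.510

Checks: |JS| = 70.60 ✓; |SD| = 87.80 ✓.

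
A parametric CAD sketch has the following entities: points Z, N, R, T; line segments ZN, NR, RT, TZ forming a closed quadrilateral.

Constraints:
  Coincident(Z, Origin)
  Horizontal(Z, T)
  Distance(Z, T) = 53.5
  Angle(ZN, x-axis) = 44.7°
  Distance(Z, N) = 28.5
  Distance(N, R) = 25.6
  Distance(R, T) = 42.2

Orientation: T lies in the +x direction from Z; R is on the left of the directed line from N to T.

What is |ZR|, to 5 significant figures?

54.080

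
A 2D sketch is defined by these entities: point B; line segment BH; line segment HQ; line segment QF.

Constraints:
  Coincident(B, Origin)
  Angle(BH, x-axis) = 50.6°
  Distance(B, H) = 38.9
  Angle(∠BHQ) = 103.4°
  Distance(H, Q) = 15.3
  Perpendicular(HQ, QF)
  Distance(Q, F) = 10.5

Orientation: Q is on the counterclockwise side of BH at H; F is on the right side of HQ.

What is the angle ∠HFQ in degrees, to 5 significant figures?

55.539°

B is at the origin; BH runs at 50.6° with length 38.9, so H = 38.9·(cos 50.6°, sin 50.6°) = (24.691, 30.059). ∠BHQ = 103.4°, so HQ runs at 50.6° + (180° − 103.4°) = 127.20° from the x-axis; with |HQ| = 15.3, Q = H + 15.3·(cos 127.20°, sin 127.20°) = (15.441, 42.246). HQ is perpendicular to QF; with |QF| = 10.5 on the right of HQ, F = Q + 10.5·(0.79653, 0.60460) = (23.804, 48.595). Then cos ∠HFQ = FH·FQ / (|FH||FQ|), giving 55.539°.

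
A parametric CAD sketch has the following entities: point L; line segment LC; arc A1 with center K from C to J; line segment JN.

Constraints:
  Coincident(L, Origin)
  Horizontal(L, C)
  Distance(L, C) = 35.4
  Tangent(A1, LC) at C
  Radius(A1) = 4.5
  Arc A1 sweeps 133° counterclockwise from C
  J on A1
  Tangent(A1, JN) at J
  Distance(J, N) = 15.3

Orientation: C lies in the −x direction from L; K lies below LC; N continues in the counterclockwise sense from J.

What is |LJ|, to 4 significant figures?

39.42

L is at the origin; L and C share the same y with |LC| = 35.4 and C on the −x side, so C = (-35.40, 0.000). Tangency of A1 to LC means the radius KC is perpendicular to LC, so K = C + (0, -4.5) = (-35.40, -4.500). On A1, C sits at bearing 90° from K; a 133° counterclockwise sweep puts J at bearing 223°, so J = K + 4.5·(cos 223°, sin 223°) = (-38.69, -7.569). Then |LJ| = |J − L| = 39.42.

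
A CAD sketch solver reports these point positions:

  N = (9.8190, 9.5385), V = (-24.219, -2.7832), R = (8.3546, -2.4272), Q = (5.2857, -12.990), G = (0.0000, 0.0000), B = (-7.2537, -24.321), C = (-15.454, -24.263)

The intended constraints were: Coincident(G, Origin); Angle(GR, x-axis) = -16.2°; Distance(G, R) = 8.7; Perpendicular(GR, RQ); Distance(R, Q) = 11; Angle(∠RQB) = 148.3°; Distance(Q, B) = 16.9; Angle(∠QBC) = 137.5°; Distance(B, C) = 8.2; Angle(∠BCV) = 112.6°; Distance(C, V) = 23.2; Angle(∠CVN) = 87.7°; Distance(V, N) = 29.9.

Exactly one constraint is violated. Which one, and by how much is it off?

Distance(V, N) = 29.9 — off by 6.30.

G = (0.00, 0.00) ✓; GR at -16.20° ✓; |GR| = 8.700 ✓; ∠(GR, RQ) = 90.00° ✓; |RQ| = 11.00 ✓; ∠RQB = 148.3° ✓; |QB| = 16.90 ✓; ∠QBC = 137.5° ✓; |BC| = 8.201 ✓; ∠BCV = 112.6° ✓; |CV| = 23.20 ✓; ∠CVN = 87.70° ✓; |VN| = 36.20 ✗.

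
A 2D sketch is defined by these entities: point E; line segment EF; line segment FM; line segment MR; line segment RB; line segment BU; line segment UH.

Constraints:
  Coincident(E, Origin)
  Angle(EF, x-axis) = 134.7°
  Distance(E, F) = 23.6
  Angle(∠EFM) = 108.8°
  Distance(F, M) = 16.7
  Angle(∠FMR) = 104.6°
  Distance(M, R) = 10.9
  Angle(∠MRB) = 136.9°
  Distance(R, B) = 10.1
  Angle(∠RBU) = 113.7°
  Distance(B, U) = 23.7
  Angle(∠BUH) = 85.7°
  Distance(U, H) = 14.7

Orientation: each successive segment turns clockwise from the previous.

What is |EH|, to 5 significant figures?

19.438

E is at the origin; EF runs at 134.7° with length 23.6, so F = (-16.600, 16.775). ∠EFM = 108.8° gives FM at 63.500° from the x-axis; with |FM| = 16.7, M = (-9.1486, 31.720). ∠FMR = 104.6° gives MR at -11.900° from the x-axis; with |MR| = 10.9, R = (1.5171, 29.473). ∠MRB = 136.9° gives RB at -55.000° from the x-axis; with |RB| = 10.1, B = (7.3103, 21.199). ∠RBU = 113.7° gives BU at -121.30° from the x-axis; with |BU| = 23.7, U = (-5.0023, 0.94854). ∠BUH = 85.7° gives UH at 144.40° from the x-axis; with |UH| = 14.7, H = (-16.955, 9.5057). Then |EH| = |H − E| = 19.438.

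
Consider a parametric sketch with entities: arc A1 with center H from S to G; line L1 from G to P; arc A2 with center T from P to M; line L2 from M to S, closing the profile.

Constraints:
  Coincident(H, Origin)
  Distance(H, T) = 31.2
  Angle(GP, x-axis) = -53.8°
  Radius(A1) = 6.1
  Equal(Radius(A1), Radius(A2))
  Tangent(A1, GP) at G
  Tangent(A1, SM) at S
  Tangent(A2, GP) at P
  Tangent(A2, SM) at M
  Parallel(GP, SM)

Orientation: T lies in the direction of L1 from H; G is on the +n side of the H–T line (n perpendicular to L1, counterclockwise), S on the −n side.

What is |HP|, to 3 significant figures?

31.8

The slot axis is L1's direction at -53.8°, so u = (cos -53.8°, sin -53.8°) = (0.591, -0.807) and n = (−sin -53.8°, cos -53.8°) = (0.807, 0.591). H is at the origin and T lies 31.2 along u from H, so T = 31.2·u = (18.4, -25.2). Tangency of A1 to both parallel lines with radius 6.1 puts G and S at H ± 6.1·n: G = (4.92, 3.60), S = (-4.92, -3.60). Equal radii place P and M the same way about T: P = T + 6.1·n = (23.3, -21.6), M = T − 6.1·n = (13.5, -28.8). Then |HP| = |P − H| = 31.8.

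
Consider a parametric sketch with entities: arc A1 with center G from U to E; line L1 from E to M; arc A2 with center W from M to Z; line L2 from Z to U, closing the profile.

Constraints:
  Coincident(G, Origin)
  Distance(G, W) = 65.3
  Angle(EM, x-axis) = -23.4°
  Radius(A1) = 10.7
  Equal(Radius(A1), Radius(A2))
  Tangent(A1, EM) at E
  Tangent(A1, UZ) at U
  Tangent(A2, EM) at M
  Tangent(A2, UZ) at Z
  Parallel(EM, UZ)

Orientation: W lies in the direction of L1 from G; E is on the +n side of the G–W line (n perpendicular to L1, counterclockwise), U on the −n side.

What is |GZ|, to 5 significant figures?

66.171

Tangency of A1 to both parallel lines with radius 10.7 puts E and U at G ± 10.7·n: E = (4.2495, 9.8200), U = (-4.2495, -9.8200). Equal radii place M and Z the same way about W: M = W + 10.7·n = (64.179, -16.114), Z = W − 10.7·n = (55.680, -35.754). Then |GZ| = |Z − G| = 66.171.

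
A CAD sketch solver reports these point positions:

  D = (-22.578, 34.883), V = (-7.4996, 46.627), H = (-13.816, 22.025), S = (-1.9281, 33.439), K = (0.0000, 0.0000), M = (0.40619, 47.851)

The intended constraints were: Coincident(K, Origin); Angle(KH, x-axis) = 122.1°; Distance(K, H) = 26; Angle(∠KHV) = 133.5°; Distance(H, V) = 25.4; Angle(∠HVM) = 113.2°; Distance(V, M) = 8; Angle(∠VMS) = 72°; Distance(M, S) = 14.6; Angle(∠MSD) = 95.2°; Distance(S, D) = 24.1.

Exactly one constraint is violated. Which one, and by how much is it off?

Distance(S, D) = 24.1 — off by 3.40.

K = (0.00, 0.00) ✓; KH at 122.1° ✓; |KH| = 26.00 ✓; ∠KHV = 133.5° ✓; |HV| = 25.40 ✓; ∠HVM = 113.2° ✓; |VM| = 8.000 ✓; ∠VMS = 72.00° ✓; |MS| = 14.60 ✓; ∠MSD = 95.20° ✓; |SD| = 20.70 ✗.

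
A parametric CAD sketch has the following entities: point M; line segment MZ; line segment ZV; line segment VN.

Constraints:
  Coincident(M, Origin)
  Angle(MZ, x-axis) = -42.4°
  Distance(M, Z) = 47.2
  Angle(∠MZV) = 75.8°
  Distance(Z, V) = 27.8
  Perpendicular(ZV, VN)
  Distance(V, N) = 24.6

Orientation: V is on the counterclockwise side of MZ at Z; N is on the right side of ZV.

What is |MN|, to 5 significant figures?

72.204

M is at the origin; MZ runs at -42.4° with length 47.2, so Z = 47.2·(cos -42.4°, sin -42.4°) = (34.855, -31.827). ∠MZV = 75.8°, so ZV runs at -42.4° + (180° − 75.8°) = 61.800° from the x-axis; with |ZV| = 27.8, V = Z + 27.8·(cos 61.800°, sin 61.800°) = (47.992, -7.3268). ZV ⟂ VN; with |VN| = 24.6 on the right of ZV, N = V + 24.6·(0.88130, -0.47255) = (69.672, -18.952). Then |MN| = |N − M| = 72.204.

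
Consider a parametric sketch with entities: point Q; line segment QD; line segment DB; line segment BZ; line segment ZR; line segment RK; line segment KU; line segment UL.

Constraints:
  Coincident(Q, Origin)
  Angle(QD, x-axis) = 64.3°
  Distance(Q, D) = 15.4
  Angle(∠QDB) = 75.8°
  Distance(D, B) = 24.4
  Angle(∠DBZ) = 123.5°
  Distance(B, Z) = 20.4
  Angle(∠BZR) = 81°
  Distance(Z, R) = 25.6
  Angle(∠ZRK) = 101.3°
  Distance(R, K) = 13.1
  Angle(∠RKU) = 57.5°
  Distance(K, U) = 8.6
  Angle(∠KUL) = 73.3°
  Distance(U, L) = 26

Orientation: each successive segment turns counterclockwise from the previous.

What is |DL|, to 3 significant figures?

42.4

Q is at the origin; QD runs at 64.3° with length 15.4, so D = (6.68, 13.9). ∠QDB = 75.8° gives DB at 168° from the x-axis; with |DB| = 24.4, B = (-17.2, 18.7). ∠DBZ = 123.5° gives BZ at -135° from the x-axis; with |BZ| = 20.4, Z = (-31.7, 4.32). ∠BZR = 81.0° gives ZR at -36.0° from the x-axis; with |ZR| = 25.6, R = (-10.9, -10.7). ∠ZRK = 101.3° gives RK at 42.7° from the x-axis; with |RK| = 13.1, K = (-1.32, -1.85). ∠RKU = 57.5° gives KU at 165° from the x-axis; with |KU| = 8.6, U = (-9.63, 0.350). ∠KUL = 73.3° gives UL at -88.1° from the x-axis; with |UL| = 26.0, L = (-8.77, -25.6). Then |DL| = |L − D| = 42.4.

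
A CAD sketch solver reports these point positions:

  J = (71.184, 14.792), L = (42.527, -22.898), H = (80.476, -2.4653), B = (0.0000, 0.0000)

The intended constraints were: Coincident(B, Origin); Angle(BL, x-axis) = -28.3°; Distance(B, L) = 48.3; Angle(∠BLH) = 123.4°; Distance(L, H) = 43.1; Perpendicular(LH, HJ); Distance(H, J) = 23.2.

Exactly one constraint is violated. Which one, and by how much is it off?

Distance(H, J) = 23.2 — off by 3.60.

B = (0.00, 0.00) ✓; BL at -28.30° ✓; |BL| = 48.30 ✓; ∠BLH = 123.4° ✓; |LH| = 43.10 ✓; ∠(LH, HJ) = 90.00° ✓; |HJ| = 19.60 ✗.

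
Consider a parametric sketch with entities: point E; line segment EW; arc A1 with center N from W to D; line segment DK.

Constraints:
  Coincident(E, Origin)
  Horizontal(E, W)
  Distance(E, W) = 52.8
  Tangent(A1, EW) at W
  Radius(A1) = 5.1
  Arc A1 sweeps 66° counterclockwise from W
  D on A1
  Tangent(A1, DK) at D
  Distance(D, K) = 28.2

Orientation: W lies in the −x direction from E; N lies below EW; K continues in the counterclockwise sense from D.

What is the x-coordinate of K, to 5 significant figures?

-68.929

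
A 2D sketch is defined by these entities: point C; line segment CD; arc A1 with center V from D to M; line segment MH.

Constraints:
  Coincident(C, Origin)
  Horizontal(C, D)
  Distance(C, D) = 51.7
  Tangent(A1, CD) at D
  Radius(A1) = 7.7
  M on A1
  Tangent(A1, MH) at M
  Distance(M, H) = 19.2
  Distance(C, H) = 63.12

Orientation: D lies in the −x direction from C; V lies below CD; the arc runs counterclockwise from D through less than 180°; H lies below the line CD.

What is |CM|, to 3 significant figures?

60.0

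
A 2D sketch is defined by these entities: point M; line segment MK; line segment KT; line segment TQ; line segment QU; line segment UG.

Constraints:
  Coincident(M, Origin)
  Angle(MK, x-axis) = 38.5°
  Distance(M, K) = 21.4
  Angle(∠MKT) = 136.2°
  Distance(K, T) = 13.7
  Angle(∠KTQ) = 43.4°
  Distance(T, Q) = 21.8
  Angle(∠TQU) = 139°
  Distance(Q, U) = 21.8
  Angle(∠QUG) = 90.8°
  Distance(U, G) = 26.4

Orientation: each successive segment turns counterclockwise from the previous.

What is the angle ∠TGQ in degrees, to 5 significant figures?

32.587°

∠TQU = 139.0° gives QU at -100.10° from the x-axis; with |QU| = 21.8, U = (-2.2053, -8.2535). ∠QUG = 90.8° gives UG at -10.900° from the x-axis; with |UG| = 26.4, G = (23.718, -13.246). Then cos ∠TGQ = GT·GQ / (|GT||GQ|), giving 32.587°.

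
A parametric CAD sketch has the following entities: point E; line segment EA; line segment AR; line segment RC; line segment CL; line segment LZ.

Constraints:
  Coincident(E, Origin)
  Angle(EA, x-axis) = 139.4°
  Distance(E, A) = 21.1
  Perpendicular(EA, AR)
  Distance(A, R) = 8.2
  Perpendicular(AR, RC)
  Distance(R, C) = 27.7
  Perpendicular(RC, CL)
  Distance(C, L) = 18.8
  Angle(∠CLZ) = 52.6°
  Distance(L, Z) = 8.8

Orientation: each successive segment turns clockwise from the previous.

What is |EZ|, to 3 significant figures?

5.27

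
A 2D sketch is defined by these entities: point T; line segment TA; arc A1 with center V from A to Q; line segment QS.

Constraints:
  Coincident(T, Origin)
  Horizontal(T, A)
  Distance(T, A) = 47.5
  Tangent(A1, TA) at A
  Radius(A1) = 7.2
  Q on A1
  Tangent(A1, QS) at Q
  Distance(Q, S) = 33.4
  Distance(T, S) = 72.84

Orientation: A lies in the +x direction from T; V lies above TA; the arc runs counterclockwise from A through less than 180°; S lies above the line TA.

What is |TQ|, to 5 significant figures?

54.796

T is at the origin; TA is horizontal with |TA| = 47.5 and A on the +x side, so A = (47.500, 0.0000). A1 meets TA tangentially, so VA is at right angles to TA, so V = A + (0, 7.2) = (47.500, 7.2000). Since VQ ⟂ QS (tangency), |VS| = √(7.2² + 33.4²) = 34.167 regardless of where Q sits on A1. So S lies on both circle(T, 72.84) and circle(V, 34.167); the above-TA intersection is S = (62.081, 38.100). Q is the foot of the tangent from S: Q = (54.513, 5.5685).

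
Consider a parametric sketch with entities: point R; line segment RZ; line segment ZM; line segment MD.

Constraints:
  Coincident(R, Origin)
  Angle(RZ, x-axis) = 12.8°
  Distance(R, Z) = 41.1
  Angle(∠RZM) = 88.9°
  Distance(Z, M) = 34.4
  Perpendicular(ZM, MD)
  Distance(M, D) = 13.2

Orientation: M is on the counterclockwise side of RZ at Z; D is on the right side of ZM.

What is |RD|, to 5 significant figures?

63.854

∠RZM = 88.9°, so ZM runs at 12.8° + (180° − 88.9°) = 103.90° from the x-axis; with |ZM| = 34.4, M = Z + 34.4·(cos 103.90°, sin 103.90°) = (31.815, 42.498). ZM ⟂ MD; with |MD| = 13.2 on the right of ZM, D = M + 13.2·(0.97072, 0.24023) = (44.628, 45.669). Then |RD| = |D − R| = 63.854.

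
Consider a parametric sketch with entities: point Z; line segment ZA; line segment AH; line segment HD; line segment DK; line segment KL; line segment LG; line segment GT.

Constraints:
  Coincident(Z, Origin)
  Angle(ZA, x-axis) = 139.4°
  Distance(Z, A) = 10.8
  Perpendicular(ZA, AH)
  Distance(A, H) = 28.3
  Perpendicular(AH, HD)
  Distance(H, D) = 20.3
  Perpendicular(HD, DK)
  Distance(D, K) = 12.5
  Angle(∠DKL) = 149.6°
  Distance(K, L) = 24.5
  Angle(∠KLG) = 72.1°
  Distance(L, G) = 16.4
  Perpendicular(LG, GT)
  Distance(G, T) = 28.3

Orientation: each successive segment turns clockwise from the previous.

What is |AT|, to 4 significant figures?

31.48

∠KLG = 72.1° gives LG at 91.10° from the x-axis; with |LG| = 16.4, G = (-5.985, 14.23). LG is perpendicular to GT, so GT runs at 1.100°; with |GT| = 28.3, T = (22.31, 14.78). Then |AT| = |T − A| = 31.48.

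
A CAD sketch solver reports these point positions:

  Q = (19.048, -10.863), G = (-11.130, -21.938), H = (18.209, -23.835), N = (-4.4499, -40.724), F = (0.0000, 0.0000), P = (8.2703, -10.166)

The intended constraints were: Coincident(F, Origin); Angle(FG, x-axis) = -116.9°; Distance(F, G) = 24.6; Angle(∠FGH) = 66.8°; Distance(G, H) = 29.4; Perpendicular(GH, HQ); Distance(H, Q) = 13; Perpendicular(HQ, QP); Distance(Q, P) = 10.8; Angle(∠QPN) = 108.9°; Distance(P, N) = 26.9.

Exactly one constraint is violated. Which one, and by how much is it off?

Distance(P, N) = 26.9 — off by 6.20.

F = (0.00, 0.00) ✓; FG at -116.9° ✓; |FG| = 24.60 ✓; ∠FGH = 66.80° ✓; |GH| = 29.40 ✓; ∠(GH, HQ) = 90.00° ✓; |HQ| = 13.00 ✓; ∠(HQ, QP) = 90.00° ✓; |QP| = 10.80 ✓; ∠QPN = 108.9° ✓; |PN| = 33.10 ✗.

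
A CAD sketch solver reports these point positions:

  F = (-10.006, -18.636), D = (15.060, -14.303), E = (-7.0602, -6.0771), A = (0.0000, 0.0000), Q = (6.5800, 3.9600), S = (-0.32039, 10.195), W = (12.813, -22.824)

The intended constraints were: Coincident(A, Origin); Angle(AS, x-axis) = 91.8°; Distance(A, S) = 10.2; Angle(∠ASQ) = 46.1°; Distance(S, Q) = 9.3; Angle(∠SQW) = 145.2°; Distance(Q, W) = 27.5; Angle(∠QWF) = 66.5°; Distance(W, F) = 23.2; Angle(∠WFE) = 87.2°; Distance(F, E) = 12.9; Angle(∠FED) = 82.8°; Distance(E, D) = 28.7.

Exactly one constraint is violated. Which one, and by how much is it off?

Distance(E, D) = 28.7 — off by 5.10.

A = (0.00, 0.00) ✓; AS at 91.80° ✓; |AS| = 10.20 ✓; ∠ASQ = 46.10° ✓; |SQ| = 9.300 ✓; ∠SQW = 145.2° ✓; |QW| = 27.50 ✓; ∠QWF = 66.50° ✓; |WF| = 23.20 ✓; ∠WFE = 87.20° ✓; |FE| = 12.90 ✓; ∠FED = 82.80° ✓; |ED| = 23.60 ✗.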